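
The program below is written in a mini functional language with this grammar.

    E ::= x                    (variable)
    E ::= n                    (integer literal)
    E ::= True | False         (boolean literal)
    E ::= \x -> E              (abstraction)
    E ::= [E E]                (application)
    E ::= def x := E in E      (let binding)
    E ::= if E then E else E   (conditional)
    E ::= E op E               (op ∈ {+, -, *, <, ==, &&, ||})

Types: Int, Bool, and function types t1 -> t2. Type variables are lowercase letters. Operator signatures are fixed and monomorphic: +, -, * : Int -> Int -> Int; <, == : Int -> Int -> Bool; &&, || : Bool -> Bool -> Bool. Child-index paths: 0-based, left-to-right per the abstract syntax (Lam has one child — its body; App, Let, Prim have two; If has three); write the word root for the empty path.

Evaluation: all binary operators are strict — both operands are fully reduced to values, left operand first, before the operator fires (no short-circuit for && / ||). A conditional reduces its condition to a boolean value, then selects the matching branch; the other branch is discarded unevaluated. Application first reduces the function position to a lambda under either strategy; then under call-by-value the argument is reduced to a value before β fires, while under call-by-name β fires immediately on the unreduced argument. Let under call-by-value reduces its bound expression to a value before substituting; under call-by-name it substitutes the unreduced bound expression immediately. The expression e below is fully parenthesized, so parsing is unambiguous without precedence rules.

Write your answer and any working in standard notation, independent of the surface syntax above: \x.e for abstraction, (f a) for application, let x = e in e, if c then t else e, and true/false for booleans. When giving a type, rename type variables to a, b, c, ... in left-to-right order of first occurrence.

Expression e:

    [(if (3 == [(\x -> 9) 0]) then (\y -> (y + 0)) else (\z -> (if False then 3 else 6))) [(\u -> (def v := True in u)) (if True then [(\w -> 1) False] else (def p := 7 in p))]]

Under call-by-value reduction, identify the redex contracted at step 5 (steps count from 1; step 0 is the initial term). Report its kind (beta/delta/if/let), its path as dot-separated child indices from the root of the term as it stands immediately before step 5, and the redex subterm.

Answer: beta at 1.1 : ((\w.1) false)

Trace:
step 0: ((if (3 == ((\x.9) 0)) then (\y.(y + 0)) else (\z.(if false then 3 else 6))) ((\u.(let v = true in u)) (if true then ((\w.1) false) else (let p = 7 in p))))
step 1: [beta@0.0.1] ((if (3 == 9) then (\y.(y + 0)) else (\z.(if false then 3 else 6))) ((\u.(let v = true in u)) (if true then ((\w.1) false) else (let p = 7 in p))))
step 2: [delta@0.0] ((if false then (\y.(y + 0)) else (\z.(if false then 3 else 6))) ((\u.(let v = true in u)) (if true then ((\w.1) false) else (let p = 7 in p))))
step 3: [if@0] ((\z.(if false then 3 else 6)) ((\u.(let v = true in u)) (if true then ((\w.1) false) else (let p = 7 in p))))
step 4: [if@1.1] ((\z.(if false then 3 else 6)) ((\u.(let v = true in u)) ((\w.1) false)))
step 5: [beta@1.1] ((\z.(if false then 3 else 6)) ((\u.(let v = true in u)) 1))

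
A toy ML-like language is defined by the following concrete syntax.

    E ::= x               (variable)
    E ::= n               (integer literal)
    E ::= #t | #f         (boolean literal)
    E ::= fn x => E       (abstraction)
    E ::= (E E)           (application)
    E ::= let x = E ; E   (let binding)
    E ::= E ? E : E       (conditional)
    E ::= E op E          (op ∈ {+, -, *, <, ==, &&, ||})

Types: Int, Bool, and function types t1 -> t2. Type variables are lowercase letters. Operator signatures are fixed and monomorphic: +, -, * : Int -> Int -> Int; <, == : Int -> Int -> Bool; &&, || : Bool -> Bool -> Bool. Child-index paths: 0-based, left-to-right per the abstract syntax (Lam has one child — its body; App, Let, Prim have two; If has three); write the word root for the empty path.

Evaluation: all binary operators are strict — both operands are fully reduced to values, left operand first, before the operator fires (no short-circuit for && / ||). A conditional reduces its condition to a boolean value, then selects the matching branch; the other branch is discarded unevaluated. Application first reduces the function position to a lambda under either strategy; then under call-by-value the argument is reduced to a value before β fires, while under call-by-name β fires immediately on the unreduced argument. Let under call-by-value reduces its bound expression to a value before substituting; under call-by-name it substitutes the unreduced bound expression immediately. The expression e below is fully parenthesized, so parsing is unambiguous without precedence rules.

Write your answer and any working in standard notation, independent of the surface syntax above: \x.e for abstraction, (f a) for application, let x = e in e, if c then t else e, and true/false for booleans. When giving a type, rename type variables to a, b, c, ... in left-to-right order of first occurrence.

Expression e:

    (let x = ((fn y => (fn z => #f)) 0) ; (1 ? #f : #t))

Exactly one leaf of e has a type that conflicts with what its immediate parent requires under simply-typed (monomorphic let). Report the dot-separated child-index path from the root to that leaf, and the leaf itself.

Answer: 1.0 : 1

Trace:
\z._ : b -> Bool
\y._ : a -> b -> Bool
  unify a -> b -> Bool ~ Int -> c
  unify a ~ Int
  unify b -> Bool ~ c
_ _ : b -> Bool
let x : b -> Bool
  unify Int ~ Bool
  FAIL: mismatch Int ~ Bool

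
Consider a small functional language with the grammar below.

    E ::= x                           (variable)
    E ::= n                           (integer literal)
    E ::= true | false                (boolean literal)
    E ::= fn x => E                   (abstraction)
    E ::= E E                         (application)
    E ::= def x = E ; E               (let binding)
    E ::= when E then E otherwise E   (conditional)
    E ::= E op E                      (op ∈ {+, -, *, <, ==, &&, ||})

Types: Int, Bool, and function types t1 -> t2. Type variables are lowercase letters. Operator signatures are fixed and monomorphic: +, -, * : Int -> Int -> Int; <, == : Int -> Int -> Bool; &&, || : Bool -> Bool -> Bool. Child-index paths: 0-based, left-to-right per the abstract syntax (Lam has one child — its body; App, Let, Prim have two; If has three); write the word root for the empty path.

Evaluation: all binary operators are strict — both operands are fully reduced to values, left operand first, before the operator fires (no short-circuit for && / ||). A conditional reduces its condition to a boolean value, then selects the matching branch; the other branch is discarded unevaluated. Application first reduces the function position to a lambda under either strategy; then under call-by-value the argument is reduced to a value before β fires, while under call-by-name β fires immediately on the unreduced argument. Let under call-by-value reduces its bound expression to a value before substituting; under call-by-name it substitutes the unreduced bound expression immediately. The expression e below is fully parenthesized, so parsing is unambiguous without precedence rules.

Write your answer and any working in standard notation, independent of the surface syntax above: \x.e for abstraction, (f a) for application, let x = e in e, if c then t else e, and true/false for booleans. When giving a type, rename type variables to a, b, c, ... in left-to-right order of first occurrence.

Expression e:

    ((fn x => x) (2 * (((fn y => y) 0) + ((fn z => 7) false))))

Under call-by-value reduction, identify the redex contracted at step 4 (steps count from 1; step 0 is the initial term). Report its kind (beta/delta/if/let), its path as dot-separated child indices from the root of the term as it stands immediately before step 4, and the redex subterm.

Answer: delta at 1 : (2 * 7)

Derivation:
step 0: ((\x.x) (2 * (((\y.y) 0) + ((\z.7) false))))
step 1: [beta@1.1.0] ((\x.x) (2 * (0 + ((\z.7) false))))
step 2: [beta@1.1.1] ((\x.x) (2 * (0 + 7)))
step 3: [delta@1.1] ((\x.x) (2 * 7))
step 4: [delta@1] ((\x.x) 14)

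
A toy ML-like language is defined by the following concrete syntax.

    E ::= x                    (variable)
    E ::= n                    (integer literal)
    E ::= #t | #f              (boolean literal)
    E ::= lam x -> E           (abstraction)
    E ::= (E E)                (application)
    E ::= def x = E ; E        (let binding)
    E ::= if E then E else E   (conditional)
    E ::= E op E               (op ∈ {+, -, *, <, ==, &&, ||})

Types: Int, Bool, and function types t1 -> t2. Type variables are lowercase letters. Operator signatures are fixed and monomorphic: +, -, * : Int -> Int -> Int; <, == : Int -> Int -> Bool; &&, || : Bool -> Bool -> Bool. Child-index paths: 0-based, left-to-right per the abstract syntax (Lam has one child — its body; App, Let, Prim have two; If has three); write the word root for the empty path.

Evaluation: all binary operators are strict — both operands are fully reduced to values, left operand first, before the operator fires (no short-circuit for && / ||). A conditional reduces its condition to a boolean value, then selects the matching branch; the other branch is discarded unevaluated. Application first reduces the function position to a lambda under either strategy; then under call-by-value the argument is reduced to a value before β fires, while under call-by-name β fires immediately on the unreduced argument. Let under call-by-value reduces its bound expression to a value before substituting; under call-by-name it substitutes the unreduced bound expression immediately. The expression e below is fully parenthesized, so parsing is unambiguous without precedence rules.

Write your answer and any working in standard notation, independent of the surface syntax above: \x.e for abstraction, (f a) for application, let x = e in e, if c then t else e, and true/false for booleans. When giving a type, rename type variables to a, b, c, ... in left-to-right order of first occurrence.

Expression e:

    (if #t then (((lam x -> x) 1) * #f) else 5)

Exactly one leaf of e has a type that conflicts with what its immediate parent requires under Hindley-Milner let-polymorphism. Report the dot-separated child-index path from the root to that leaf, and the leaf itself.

Trace:
  unify Bool ~ Bool
x : a
\x._ : a -> a
  unify a -> a ~ Int -> b
  unify a ~ Int
  unify Int ~ b
_ _ : Int
  unify Int ~ Int
  unify Bool ~ Int
  FAIL: mismatch Bool ~ Int

Answer: 1.1 : false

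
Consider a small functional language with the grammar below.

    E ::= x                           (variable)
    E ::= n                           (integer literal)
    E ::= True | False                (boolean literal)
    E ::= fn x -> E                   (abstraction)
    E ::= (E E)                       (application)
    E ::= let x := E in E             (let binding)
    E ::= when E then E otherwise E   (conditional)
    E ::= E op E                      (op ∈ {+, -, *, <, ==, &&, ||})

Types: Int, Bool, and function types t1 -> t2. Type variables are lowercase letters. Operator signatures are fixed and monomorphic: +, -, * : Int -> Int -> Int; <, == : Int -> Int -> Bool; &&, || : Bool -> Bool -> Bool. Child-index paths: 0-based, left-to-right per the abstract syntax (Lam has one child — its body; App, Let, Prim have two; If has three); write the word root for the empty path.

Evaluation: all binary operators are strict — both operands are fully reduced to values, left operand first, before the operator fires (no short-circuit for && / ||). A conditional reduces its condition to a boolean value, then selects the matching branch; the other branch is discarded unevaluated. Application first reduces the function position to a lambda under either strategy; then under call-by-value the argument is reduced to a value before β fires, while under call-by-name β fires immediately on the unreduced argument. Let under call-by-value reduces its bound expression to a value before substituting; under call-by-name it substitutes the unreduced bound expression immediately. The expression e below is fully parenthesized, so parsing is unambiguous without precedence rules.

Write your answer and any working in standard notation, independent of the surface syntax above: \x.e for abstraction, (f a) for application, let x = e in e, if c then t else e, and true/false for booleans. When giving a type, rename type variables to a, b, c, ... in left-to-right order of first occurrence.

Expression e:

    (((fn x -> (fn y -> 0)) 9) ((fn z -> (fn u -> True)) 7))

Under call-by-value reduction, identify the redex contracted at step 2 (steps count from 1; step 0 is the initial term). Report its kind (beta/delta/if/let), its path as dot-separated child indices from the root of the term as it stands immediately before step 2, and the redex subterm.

Answer: beta at 1 : ((\z.(\u.true)) 7)

Trace:
step 0: (((\x.(\y.0)) 9) ((\z.(\u.true)) 7))
step 1: [beta@0] ((\y.0) ((\z.(\u.true)) 7))
step 2: [beta@1] ((\y.0) (\u.true))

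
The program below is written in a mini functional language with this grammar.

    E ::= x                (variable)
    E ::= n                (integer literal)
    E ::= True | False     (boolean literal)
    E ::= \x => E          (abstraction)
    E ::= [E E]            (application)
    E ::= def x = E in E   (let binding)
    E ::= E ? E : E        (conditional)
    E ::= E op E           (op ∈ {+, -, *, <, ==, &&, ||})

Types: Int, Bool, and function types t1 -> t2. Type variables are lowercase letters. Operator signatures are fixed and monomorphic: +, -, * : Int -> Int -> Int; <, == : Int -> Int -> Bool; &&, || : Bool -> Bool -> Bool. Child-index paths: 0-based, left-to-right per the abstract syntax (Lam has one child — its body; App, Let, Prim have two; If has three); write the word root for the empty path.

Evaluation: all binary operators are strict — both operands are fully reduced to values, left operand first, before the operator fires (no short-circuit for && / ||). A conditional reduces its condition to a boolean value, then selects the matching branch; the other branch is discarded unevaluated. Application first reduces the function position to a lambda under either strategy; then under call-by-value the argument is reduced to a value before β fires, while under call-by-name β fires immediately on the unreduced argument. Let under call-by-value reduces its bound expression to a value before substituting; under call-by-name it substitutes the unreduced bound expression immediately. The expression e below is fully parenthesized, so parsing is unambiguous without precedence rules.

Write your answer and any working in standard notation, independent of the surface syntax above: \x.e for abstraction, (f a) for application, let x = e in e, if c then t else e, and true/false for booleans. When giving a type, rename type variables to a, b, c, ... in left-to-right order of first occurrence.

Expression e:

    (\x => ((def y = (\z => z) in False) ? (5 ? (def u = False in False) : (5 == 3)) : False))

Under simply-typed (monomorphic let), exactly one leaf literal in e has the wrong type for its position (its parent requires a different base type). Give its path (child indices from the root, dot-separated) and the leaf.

Working:
z : b
\z._ : b -> b
let y : b -> b
  unify Bool ~ Bool
  unify Int ~ Bool
  FAIL: mismatch Int ~ Bool

Answer: 0.1.0 : 5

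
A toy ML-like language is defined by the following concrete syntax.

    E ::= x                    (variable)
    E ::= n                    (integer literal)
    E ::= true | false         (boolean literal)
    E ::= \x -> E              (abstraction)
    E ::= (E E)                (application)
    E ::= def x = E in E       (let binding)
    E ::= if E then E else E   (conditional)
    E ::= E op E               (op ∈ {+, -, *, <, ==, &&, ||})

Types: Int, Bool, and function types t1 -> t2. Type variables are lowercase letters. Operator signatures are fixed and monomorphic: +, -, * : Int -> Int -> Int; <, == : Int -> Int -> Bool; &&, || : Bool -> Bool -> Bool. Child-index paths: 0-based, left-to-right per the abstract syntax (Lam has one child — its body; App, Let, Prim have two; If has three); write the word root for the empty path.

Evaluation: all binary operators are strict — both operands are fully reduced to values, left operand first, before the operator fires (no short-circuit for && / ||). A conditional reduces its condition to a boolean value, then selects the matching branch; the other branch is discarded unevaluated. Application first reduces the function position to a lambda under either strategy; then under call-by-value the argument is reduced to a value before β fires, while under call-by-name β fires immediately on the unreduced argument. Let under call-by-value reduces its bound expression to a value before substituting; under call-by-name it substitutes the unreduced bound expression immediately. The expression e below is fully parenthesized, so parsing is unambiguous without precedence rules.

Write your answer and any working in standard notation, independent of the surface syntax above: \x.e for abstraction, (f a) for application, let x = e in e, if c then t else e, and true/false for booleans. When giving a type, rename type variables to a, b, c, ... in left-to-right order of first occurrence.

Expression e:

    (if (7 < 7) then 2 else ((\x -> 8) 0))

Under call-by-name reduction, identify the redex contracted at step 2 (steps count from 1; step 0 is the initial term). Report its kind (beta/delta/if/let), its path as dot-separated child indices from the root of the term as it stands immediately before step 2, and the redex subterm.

Derivation:
step 0: (if (7 < 7) then 2 else ((\x.8) 0))
step 1: [delta@0] (if false then 2 else ((\x.8) 0))
step 2: [if@root] ((\x.8) 0)

Answer: if at root : (if false then 2 else ((\x.8) 0))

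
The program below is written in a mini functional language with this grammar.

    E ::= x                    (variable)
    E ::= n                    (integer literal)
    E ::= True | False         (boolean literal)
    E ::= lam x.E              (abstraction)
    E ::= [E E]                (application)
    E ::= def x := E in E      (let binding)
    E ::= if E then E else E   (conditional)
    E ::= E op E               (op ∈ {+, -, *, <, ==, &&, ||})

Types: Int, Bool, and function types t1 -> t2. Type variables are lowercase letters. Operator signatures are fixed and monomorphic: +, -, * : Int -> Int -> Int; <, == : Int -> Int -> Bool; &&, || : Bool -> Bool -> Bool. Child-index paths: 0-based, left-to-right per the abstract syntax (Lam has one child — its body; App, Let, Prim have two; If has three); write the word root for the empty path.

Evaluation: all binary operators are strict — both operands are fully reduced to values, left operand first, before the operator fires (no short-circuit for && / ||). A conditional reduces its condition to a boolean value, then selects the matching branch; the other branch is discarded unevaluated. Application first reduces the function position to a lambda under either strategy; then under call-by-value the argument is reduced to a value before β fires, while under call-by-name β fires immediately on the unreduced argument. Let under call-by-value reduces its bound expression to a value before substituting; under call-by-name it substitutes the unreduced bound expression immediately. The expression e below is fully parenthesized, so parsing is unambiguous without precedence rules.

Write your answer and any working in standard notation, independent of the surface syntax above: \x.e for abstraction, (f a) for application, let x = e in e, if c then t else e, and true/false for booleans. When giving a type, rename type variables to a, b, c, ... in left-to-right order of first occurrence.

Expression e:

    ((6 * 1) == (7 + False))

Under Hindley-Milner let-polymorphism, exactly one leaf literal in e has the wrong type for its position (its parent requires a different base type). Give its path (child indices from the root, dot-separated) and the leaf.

Derivation:
  unify Int ~ Int
  unify Int ~ Int
  unify Int ~ Int
  unify Int ~ Int
  unify Bool ~ Int
  FAIL: mismatch Bool ~ Int

Answer: 1.1 : false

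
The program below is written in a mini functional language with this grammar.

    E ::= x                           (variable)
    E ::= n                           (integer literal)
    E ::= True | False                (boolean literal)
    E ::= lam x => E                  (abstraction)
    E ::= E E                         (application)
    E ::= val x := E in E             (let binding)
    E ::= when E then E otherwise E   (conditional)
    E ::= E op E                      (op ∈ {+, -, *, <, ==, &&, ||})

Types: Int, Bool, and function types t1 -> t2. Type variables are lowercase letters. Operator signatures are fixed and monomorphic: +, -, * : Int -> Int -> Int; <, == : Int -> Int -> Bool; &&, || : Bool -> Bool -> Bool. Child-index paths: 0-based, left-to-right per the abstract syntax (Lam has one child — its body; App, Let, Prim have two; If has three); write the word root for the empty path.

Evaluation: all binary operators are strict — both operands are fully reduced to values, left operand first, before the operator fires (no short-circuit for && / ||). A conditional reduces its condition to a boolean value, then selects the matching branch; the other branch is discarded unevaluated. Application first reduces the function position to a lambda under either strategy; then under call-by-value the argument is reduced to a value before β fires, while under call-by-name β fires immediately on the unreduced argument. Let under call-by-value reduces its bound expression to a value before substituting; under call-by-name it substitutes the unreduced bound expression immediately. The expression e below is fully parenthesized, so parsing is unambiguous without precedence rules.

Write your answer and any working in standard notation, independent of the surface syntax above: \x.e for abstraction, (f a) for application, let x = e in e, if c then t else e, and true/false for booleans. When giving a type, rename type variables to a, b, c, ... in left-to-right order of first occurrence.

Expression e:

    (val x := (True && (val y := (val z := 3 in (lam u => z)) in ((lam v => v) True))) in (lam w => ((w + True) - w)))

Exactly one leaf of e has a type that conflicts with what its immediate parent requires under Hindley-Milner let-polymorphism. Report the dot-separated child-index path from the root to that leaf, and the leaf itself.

Answer: 1.0.0.1 : true

Trace:
  unify Bool ~ Bool
let z : Int
z : Int
\u._ : a -> Int
let y : forall. a -> Int
v : b
\v._ : b -> b
  unify b -> b ~ Bool -> c
  unify b ~ Bool
  unify Bool ~ c
_ _ : Bool
  unify Bool ~ Bool
let x : Bool
w : d
  unify d ~ Int
  unify Bool ~ Int
  FAIL: mismatch Bool ~ Int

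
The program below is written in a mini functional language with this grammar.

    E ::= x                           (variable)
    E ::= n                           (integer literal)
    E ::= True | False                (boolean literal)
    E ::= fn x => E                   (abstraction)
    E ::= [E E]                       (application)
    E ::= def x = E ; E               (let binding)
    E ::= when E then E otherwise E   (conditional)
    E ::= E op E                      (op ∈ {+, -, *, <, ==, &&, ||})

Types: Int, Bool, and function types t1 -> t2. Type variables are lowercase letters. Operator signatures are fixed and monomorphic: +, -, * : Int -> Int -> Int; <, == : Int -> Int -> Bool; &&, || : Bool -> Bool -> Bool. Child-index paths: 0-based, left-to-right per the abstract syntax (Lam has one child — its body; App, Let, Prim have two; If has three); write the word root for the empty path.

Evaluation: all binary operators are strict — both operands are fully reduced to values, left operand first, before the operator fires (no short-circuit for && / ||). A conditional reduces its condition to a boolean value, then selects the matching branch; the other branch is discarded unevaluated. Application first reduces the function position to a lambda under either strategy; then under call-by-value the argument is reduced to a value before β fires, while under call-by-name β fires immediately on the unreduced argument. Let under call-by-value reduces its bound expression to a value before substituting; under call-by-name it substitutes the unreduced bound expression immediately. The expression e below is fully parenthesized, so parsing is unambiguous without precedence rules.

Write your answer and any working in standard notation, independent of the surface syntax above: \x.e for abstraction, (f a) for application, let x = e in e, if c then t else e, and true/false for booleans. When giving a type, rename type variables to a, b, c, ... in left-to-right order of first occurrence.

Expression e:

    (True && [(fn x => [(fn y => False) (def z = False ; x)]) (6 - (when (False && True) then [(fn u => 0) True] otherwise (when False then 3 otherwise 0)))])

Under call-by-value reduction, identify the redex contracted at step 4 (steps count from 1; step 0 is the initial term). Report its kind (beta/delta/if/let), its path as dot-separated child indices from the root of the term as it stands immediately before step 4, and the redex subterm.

Answer: delta at 1.1 : (6 - 0)

Derivation:
step 0: (true && ((\x.((\y.false) (let z = false in x))) (6 - (if (false && true) then ((\u.0) true) else (if false then 3 else 0)))))
step 1: [delta@1.1.1.0] (true && ((\x.((\y.false) (let z = false in x))) (6 - (if false then ((\u.0) true) else (if false then 3 else 0)))))
step 2: [if@1.1.1] (true && ((\x.((\y.false) (let z = false in x))) (6 - (if false then 3 else 0))))
step 3: [if@1.1.1] (true && ((\x.((\y.false) (let z = false in x))) (6 - 0)))
step 4: [delta@1.1] (true && ((\x.((\y.false) (let z = false in x))) 6))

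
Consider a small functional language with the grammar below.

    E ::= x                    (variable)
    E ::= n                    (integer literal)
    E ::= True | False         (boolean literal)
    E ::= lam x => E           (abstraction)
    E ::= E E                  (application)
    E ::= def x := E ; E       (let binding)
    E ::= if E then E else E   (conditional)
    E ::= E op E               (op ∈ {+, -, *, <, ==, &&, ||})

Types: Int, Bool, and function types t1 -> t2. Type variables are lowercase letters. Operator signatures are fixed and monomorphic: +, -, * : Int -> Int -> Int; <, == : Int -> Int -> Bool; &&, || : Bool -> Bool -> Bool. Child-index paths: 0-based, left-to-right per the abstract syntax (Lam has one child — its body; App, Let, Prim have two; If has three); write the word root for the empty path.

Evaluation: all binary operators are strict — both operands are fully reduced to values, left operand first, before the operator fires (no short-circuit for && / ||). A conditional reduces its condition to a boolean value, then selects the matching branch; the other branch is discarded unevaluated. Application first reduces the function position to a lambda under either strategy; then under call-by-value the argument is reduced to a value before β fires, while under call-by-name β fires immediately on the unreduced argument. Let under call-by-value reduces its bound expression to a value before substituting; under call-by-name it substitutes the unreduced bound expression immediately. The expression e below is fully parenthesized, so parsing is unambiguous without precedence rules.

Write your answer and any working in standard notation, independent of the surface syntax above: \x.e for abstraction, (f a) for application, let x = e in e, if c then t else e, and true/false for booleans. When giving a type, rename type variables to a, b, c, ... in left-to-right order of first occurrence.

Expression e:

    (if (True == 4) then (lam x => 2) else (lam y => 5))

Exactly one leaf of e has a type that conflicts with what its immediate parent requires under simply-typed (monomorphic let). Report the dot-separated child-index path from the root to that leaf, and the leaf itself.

Answer: 0.0 : true

Trace:
  unify Bool ~ Int
  FAIL: mismatch Bool ~ Int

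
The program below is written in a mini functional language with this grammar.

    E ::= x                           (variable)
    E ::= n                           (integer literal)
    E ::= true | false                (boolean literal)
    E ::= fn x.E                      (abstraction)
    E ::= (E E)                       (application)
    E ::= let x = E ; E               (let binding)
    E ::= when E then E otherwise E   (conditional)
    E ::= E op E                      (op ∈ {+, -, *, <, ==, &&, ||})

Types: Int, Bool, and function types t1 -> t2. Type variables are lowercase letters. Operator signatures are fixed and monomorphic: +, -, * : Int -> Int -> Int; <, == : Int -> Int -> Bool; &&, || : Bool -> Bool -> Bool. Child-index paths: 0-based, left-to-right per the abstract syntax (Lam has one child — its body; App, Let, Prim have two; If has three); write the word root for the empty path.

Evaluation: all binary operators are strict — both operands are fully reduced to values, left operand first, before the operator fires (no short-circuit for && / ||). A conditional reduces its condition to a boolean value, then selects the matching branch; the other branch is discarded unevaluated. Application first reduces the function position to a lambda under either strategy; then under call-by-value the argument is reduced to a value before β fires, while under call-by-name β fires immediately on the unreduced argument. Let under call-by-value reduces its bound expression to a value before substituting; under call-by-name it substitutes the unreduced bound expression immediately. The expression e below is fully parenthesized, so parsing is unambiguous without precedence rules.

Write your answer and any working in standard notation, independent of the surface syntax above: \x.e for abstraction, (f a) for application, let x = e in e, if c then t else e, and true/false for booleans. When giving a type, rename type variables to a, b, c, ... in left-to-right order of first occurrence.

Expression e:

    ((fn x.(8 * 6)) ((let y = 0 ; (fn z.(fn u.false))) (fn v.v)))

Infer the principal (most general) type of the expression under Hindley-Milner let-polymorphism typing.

Answer: Int

Trace:
  unify Int ~ Int
  unify Int ~ Int
\x._ : a -> Int
let y : Int
\u._ : c -> Bool
\z._ : b -> c -> Bool
v : d
\v._ : d -> d
  unify b -> c -> Bool ~ (d -> d) -> e
  unify b ~ d -> d
  unify c -> Bool ~ e
_ _ : c -> Bool
  unify a -> Int ~ (c -> Bool) -> f
  unify a ~ c -> Bool
  unify Int ~ f
_ _ : Int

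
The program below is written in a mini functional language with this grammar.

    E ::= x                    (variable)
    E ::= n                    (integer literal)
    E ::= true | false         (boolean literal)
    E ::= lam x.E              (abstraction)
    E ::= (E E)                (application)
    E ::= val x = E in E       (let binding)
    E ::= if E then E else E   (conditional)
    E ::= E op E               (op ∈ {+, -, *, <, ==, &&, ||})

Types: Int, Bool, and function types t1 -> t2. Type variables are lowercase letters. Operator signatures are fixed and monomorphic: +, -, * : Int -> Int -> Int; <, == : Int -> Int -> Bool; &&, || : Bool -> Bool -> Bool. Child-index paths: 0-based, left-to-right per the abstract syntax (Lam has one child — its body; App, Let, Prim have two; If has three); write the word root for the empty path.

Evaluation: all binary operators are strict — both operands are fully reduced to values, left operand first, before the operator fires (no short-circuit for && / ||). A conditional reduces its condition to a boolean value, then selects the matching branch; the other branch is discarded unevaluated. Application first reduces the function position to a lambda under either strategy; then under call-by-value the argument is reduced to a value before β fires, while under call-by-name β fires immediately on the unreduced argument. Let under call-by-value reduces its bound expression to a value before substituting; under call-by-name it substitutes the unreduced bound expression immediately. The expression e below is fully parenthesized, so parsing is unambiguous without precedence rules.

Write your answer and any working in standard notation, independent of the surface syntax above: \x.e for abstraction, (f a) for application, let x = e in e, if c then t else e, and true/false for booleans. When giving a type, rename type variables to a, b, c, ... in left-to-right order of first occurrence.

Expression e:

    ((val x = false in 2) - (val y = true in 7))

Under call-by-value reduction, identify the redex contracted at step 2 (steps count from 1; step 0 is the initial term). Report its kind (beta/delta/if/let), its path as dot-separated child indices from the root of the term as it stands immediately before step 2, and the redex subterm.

Answer: let at 1 : (let y = true in 7)

Working:
step 0: ((let x = false in 2) - (let y = true in 7))
step 1: [let@0] (2 - (let y = true in 7))
step 2: [let@1] (2 - 7)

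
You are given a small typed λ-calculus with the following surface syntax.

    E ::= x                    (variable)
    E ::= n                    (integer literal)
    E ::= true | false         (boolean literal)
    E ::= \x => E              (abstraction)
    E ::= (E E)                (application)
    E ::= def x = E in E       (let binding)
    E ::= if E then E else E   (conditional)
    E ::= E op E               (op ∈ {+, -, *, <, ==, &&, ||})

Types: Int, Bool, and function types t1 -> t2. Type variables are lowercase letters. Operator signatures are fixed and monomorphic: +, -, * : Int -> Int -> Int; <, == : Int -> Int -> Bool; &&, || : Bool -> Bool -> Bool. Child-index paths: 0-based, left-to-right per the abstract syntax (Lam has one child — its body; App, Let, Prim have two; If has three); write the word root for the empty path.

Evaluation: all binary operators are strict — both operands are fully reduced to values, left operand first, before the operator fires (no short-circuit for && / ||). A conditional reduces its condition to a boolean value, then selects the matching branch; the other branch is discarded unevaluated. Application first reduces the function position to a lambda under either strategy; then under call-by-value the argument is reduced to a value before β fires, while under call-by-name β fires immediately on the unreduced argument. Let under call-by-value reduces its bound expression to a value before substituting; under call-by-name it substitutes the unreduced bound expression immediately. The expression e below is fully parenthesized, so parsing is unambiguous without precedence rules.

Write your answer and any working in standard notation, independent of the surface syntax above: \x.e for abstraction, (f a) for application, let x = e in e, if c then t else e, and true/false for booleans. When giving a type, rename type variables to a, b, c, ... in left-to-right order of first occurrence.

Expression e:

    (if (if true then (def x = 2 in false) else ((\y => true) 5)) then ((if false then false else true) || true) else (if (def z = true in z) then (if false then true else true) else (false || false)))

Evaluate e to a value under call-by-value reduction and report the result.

Answer: true

Derivation:
step 0: (if (if true then (let x = 2 in false) else ((\y.true) 5)) then ((if false then false else true) || true) else (if (let z = true in z) then (if false then true else true) else (false || false)))
step 1: [if@0] (if (let x = 2 in false) then ((if false then false else true) || true) else (if (let z = true in z) then (if false then true else true) else (false || false)))
step 2: [let@0] (if false then ((if false then false else true) || true) else (if (let z = true in z) then (if false then true else true) else (false || false)))
step 3: [if@root] (if (let z = true in z) then (if false then true else true) else (false || false))
step 4: [let@0] (if true then (if false then true else true) else (false || false))
step 5: [if@root] (if false then true else true)
step 6: [if@root] true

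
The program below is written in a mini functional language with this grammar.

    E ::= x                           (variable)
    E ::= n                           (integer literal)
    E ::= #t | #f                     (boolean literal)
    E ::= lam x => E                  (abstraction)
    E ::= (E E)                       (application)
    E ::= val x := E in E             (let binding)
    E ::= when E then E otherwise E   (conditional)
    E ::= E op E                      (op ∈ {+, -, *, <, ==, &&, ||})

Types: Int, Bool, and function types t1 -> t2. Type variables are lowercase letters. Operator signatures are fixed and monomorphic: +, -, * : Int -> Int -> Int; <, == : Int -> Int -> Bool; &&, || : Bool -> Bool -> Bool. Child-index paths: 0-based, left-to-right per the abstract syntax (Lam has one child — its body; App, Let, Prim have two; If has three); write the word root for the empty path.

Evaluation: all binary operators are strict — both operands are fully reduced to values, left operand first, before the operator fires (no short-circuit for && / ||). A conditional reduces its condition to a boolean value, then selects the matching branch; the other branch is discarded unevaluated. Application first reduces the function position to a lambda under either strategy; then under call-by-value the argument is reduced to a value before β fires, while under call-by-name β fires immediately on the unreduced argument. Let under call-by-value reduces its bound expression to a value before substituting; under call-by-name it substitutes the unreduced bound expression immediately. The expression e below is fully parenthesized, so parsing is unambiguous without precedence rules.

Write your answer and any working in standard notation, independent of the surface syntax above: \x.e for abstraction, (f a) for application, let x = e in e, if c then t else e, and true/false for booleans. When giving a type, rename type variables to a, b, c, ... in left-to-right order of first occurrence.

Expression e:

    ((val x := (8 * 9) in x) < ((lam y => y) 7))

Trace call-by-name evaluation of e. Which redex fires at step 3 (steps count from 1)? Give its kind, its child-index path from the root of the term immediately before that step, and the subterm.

Answer: beta at 1 : ((\y.y) 7)

Derivation:
step 0: ((let x = (8 * 9) in x) < ((\y.y) 7))
step 1: [let@0] ((8 * 9) < ((\y.y) 7))
step 2: [delta@0] (72 < ((\y.y) 7))
step 3: [beta@1] (72 < 7)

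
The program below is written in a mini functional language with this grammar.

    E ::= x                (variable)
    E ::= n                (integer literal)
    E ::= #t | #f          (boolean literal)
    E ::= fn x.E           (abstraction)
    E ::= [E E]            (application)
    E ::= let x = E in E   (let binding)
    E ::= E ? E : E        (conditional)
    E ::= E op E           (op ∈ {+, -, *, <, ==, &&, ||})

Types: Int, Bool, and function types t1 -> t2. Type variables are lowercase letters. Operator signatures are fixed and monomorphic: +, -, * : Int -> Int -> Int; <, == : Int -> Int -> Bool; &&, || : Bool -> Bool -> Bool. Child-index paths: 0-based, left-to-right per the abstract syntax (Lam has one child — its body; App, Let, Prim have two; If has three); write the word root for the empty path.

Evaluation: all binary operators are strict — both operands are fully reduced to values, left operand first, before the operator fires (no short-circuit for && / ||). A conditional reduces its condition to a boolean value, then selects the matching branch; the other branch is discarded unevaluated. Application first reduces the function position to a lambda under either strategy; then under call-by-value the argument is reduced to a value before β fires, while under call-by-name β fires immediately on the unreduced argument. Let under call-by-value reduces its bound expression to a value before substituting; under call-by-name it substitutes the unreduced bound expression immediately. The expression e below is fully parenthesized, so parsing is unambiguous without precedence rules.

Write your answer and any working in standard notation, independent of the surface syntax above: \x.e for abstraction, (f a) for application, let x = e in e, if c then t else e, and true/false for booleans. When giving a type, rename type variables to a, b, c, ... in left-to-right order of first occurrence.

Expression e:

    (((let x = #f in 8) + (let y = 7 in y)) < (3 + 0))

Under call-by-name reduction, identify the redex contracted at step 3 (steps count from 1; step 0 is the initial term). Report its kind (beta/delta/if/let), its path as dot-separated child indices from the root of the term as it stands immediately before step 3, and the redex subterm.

Answer: delta at 0 : (8 + 7)

Working:
step 0: (((let x = false in 8) + (let y = 7 in y)) < (3 + 0))
step 1: [let@0.0] ((8 + (let y = 7 in y)) < (3 + 0))
step 2: [let@0.1] ((8 + 7) < (3 + 0))
step 3: [delta@0] (15 < (3 + 0))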